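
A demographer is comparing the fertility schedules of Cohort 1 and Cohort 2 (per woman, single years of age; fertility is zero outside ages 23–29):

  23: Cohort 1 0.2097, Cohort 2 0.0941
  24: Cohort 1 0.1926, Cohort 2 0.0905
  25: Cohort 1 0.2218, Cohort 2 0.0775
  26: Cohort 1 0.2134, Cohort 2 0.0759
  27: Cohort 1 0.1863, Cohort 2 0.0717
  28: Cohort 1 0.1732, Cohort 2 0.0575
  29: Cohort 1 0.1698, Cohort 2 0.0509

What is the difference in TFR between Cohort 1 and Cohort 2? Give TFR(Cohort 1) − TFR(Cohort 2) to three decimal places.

0.849

Cohort 1:
  Sum of ASFRs = 0.2097 + 0.1926 + 0.2218 + 0.2134 + 0.1863 + 0.1732 + 0.1698 = 1.3668
  TFR = 1.3668
Cohort 2:
  Sum of ASFRs = 0.0941 + 0.0905 + 0.0775 + 0.0759 + 0.0717 + 0.0575 + 0.0509 = 0.5181
  TFR = 0.5181
Difference = 1.3668 − 0.5181 = 0.8487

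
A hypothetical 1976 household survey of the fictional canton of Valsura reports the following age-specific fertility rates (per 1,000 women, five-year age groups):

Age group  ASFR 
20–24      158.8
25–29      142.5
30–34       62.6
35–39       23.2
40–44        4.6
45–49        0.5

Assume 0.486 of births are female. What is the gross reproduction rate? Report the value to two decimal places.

Proportion female at birth = 0.486.
Sum of ASFRs = 158.8 + 142.5 + 62.6 + 23.2 + 4.6 + 0.5 = 392.2
TFR = 5 × 392.2 / 1000 = 1.961
GRR = 0.486 × 1.961 = 0.95305

0.95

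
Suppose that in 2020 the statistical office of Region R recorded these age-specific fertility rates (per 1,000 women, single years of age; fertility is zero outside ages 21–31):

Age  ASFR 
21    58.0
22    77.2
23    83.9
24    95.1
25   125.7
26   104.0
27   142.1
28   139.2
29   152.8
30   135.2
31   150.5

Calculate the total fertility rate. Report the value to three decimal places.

Sum of ASFRs = 58.0 + 77.2 + 83.9 + 95.1 + 125.7 + 104.0 + 142.1 + 139.2 + 152.8 + 135.2 + 150.5 = 1263.7
TFR = 1263.7 / 1000 = 1.2637

1.264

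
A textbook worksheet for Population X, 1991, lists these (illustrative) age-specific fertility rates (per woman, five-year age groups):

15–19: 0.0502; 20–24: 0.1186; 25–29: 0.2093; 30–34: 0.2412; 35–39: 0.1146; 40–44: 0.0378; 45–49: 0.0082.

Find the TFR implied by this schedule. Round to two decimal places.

3.90

Sum of ASFRs = 0.0502 + 0.1186 + 0.2093 + 0.2412 + 0.1146 + 0.0378 + 0.0082 = 0.7799
TFR = 5 × 0.7799 = 3.8995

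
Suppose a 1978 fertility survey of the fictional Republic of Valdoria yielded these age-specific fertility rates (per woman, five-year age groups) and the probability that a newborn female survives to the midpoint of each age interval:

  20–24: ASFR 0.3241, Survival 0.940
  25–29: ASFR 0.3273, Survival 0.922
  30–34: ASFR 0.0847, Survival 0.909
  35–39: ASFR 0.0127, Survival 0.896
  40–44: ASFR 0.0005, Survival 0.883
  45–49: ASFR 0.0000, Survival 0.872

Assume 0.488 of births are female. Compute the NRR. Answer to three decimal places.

1.696

Proportion female at birth = 0.488.
Per-age-group product (5 × ASFR × survival probability):
  20–24: 5 × 0.3241 × 0.940 = 1.52327
  25–29: 5 × 0.3273 × 0.922 = 1.50885
  30–34: 5 × 0.0847 × 0.909 = 0.38496
  35–39: 5 × 0.0127 × 0.896 = 0.05690
  40–44: 5 × 0.0005 × 0.883 = 0.00221
  45–49: 5 × 0.0000 × 0.872 = 0.00000
Sum = 3.47619
NRR = 0.488 × 3.47619 = 1.69638
An NRR exceeding 1 indicates intrinsic growth under these rates.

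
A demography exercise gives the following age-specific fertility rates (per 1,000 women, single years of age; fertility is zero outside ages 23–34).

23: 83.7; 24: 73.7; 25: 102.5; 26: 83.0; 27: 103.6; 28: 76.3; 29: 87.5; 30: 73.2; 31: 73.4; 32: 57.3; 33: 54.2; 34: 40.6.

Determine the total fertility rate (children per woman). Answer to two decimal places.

Sum of ASFRs = 83.7 + 73.7 + 102.5 + 83.0 + 103.6 + 76.3 + 87.5 + 73.2 + 73.4 + 57.3 + 54.2 + 40.6 = 909.0
TFR = 909.0 / 1000 = 0.909

0.91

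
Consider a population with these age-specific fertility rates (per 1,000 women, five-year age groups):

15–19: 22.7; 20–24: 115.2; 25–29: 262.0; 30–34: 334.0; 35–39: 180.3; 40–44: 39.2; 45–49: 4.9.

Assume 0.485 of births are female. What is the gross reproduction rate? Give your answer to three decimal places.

2.324

Proportion female at birth = 0.485.
Sum of ASFRs = 22.7 + 115.2 + 262.0 + 334.0 + 180.3 + 39.2 + 4.9 = 958.3
TFR = 5 × 958.3 / 1000 = 4.7915
GRR = 0.485 × 4.7915 = 2.32388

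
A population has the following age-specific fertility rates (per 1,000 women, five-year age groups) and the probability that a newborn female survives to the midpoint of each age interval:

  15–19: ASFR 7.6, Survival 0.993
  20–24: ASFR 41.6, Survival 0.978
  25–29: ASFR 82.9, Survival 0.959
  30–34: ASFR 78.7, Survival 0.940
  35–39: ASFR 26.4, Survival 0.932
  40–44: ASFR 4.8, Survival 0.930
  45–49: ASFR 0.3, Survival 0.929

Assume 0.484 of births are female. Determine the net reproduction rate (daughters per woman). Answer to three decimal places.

Proportion female at birth = 0.484.
Per-age-group product (5 × ASFR × survival probability):
  15–19: 5 × 7.6/1000 × 0.993 = 0.03773
  20–24: 5 × 41.6/1000 × 0.978 = 0.20342
  25–29: 5 × 82.9/1000 × 0.959 = 0.39751
  30–34: 5 × 78.7/1000 × 0.940 = 0.36989
  35–39: 5 × 26.4/1000 × 0.932 = 0.12302
  40–44: 5 × 4.8/1000 × 0.930 = 0.02232
  45–49: 5 × 0.3/1000 × 0.929 = 0.00139
Sum = 1.15528
NRR = 0.484 × 1.15528 = 0.55916

0.559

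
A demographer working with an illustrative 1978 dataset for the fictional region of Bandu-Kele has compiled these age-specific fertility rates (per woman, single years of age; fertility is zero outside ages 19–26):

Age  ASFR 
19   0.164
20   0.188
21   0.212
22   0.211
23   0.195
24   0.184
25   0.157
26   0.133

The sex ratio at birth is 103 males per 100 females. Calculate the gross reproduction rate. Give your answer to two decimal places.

Proportion female at birth = 100 / (100 + 103) = 0.49261.
Sum of ASFRs = 0.164 + 0.188 + 0.212 + 0.211 + 0.195 + 0.184 + 0.157 + 0.133 = 1.444
TFR = 1.444
GRR = 0.49261 × 1.444 = 0.71133

0.71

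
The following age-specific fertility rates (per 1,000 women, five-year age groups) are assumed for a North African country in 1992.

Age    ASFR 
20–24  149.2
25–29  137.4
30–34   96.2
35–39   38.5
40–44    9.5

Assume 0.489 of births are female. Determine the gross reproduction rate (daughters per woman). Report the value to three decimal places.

Proportion female at birth = 0.489.
Sum of ASFRs = 149.2 + 137.4 + 96.2 + 38.5 + 9.5 = 430.8
TFR = 5 × 430.8 / 1000 = 2.154
GRR = 0.489 × 2.154 = 1.05331

1.053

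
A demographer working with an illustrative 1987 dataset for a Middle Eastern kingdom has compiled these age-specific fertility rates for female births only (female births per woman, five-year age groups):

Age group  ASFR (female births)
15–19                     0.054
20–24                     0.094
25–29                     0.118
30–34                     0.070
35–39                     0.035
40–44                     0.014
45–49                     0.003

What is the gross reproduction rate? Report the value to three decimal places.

Sum of female ASFRs = 0.054 + 0.094 + 0.118 + 0.070 + 0.035 + 0.014 + 0.003 = 0.388
GRR = 5 × 0.388 = 1.94

1.940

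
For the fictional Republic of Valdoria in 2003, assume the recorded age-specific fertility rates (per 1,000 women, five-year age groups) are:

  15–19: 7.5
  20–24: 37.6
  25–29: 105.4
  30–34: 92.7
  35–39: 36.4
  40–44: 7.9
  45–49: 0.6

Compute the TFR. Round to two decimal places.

Sum of ASFRs = 7.5 + 37.6 + 105.4 + 92.7 + 36.4 + 7.9 + 0.6 = 288.1
TFR = 5 × 288.1 / 1000 = 1.4405

1.44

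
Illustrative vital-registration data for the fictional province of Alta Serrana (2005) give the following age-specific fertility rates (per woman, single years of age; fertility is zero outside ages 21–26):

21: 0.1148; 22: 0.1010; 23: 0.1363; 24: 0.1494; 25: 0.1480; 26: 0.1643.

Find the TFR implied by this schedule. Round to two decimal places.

Sum of ASFRs = 0.1148 + 0.1010 + 0.1363 + 0.1494 + 0.1480 + 0.1643 = 0.8138
TFR = 0.8138

0.81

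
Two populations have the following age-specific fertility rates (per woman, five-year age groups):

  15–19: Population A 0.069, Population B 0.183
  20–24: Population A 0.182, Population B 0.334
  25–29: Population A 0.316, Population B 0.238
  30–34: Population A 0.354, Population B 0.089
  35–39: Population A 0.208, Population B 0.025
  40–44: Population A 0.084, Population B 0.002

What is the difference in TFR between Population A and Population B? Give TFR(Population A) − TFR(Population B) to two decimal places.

1.71

Population A:
  Sum of ASFRs = 0.069 + 0.182 + 0.316 + 0.354 + 0.208 + 0.084 = 1.213
  TFR = 5 × 1.213 = 6.065
Population B:
  Sum of ASFRs = 0.183 + 0.334 + 0.238 + 0.089 + 0.025 + 0.002 = 0.871
  TFR = 5 × 0.871 = 4.355
Difference = 6.065 − 4.355 = 1.71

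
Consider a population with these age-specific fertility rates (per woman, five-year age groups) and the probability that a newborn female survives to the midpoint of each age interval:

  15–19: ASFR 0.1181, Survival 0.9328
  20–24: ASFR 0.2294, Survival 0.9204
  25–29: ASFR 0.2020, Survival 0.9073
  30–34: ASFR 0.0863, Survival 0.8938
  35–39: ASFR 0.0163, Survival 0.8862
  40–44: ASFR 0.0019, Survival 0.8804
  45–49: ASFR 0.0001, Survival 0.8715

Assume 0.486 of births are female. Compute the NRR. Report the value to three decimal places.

1.453

Proportion female at birth = 0.486.
Survival-weighted fertility by age (5·fₓ·Sₓ):
  15–19: 5 × 0.1181 × 0.9328 = 0.55082
  20–24: 5 × 0.2294 × 0.9204 = 1.05570
  25–29: 5 × 0.2020 × 0.9073 = 0.91637
  30–34: 5 × 0.0863 × 0.8938 = 0.38567
  35–39: 5 × 0.0163 × 0.8862 = 0.07223
  40–44: 5 × 0.0019 × 0.8804 = 0.00836
  45–49: 5 × 0.0001 × 0.8715 = 0.00044
Sum = 2.98959
NRR = 0.486 × 2.98959 = 1.45294
With NRR above 1 the population is above replacement fertility.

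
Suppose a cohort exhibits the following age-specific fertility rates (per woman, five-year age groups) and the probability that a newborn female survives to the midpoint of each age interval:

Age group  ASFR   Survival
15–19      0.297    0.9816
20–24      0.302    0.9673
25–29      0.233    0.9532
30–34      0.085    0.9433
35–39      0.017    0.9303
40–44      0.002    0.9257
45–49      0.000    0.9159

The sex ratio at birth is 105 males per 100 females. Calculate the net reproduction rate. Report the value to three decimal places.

Proportion female at birth = 100 / (100 + 105) = 0.48780.
Each age group contributes 5 × ASFR × survival:
  15–19: 5 × 0.297 × 0.9816 = 1.45768
  20–24: 5 × 0.302 × 0.9673 = 1.46062
  25–29: 5 × 0.233 × 0.9532 = 1.11048
  30–34: 5 × 0.085 × 0.9433 = 0.40090
  35–39: 5 × 0.017 × 0.9303 = 0.07908
  40–44: 5 × 0.002 × 0.9257 = 0.00926
  45–49: 5 × 0.000 × 0.9159 = 0.00000
Sum = 4.51802
NRR = 0.48780 × 4.51802 = 2.20389

2.204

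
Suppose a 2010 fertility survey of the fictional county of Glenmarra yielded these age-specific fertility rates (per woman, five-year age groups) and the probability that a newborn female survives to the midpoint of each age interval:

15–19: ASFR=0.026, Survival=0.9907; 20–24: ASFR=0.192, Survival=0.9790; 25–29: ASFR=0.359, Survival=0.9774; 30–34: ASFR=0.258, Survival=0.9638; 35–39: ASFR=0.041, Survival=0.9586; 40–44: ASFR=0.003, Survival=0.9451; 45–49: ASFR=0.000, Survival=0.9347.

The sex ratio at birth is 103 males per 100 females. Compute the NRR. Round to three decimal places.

2.107

Proportion female at birth = 100 / (100 + 103) = 0.49261.
Survival-weighted fertility by age (5·fₓ·Sₓ):
  15–19: 5 × 0.026 × 0.9907 = 0.12879
  20–24: 5 × 0.192 × 0.9790 = 0.93984
  25–29: 5 × 0.359 × 0.9774 = 1.75443
  30–34: 5 × 0.258 × 0.9638 = 1.24330
  35–39: 5 × 0.041 × 0.9586 = 0.19651
  40–44: 5 × 0.003 × 0.9451 = 0.01418
  45–49: 5 × 0.000 × 0.9347 = 0.00000
Sum = 4.27705
NRR = 0.49261 × 4.27705 = 2.10692
NRR > 1, so each generation more than replaces itself.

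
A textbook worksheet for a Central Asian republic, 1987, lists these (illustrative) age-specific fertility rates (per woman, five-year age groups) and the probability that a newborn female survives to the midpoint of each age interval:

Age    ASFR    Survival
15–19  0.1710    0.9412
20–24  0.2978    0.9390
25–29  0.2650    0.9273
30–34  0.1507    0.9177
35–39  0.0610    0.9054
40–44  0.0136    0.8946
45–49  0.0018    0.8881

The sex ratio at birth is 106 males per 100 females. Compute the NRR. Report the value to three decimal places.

Proportion female at birth = 100 / (100 + 106) = 0.48544.
Per-age-group product (5 × ASFR × survival probability):
  15–19: 5 × 0.1710 × 0.9412 = 0.80473
  20–24: 5 × 0.2978 × 0.9390 = 1.39817
  25–29: 5 × 0.2650 × 0.9273 = 1.22867
  30–34: 5 × 0.1507 × 0.9177 = 0.69149
  35–39: 5 × 0.0610 × 0.9054 = 0.27615
  40–44: 5 × 0.0136 × 0.8946 = 0.06083
  45–49: 5 × 0.0018 × 0.8881 = 0.00799
Sum = 4.46803
NRR = 0.48544 × 4.46803 = 2.16896
With NRR above 1 the population is above replacement fertility.

2.169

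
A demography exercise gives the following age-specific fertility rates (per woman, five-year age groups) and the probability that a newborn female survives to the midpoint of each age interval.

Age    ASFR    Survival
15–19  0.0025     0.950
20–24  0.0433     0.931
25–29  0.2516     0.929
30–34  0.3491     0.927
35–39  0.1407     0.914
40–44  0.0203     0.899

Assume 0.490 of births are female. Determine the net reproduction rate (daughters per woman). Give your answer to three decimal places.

1.830

Proportion female at birth = 0.490.
Weighting each age-specific rate by interval width and survival:
  15–19: 5 × 0.0025 × 0.950 = 0.01188
  20–24: 5 × 0.0433 × 0.931 = 0.20156
  25–29: 5 × 0.2516 × 0.929 = 1.16868
  30–34: 5 × 0.3491 × 0.927 = 1.61808
  35–39: 5 × 0.1407 × 0.914 = 0.64300
  40–44: 5 × 0.0203 × 0.899 = 0.09125
Sum = 3.73445
NRR = 0.490 × 3.73445 = 1.82988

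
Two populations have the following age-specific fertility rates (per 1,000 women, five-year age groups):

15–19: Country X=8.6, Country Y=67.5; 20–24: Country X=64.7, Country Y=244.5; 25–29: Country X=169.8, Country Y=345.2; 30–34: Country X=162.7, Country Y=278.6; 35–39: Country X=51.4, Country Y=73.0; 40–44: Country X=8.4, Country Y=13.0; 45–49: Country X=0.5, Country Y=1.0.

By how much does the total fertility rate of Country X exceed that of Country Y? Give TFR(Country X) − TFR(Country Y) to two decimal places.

-2.78

Country X:
  Sum of ASFRs = 8.6 + 64.7 + 169.8 + 162.7 + 51.4 + 8.4 + 0.5 = 466.1
  TFR = 5 × 466.1 / 1000 = 2.3305
Country Y:
  Sum of ASFRs = 67.5 + 244.5 + 345.2 + 278.6 + 73.0 + 13.0 + 1.0 = 1022.8
  TFR = 5 × 1022.8 / 1000 = 5.114
Difference = 2.3305 − 5.114 = -2.7835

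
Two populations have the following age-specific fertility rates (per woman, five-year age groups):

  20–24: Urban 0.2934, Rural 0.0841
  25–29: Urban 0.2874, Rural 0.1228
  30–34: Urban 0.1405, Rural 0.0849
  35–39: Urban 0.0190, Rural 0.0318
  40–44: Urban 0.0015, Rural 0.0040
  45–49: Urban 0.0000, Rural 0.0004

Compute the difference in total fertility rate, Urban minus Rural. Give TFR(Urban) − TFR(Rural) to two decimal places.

Urban:
  Sum of ASFRs = 0.2934 + 0.2874 + 0.1405 + 0.0190 + 0.0015 + 0.0000 = 0.7418
  TFR = 5 × 0.7418 = 3.709
Rural:
  Sum of ASFRs = 0.0841 + 0.1228 + 0.0849 + 0.0318 + 0.0040 + 0.0004 = 0.3280
  TFR = 5 × 0.3280 = 1.64
Difference = 3.709 − 1.64 = 2.069

2.07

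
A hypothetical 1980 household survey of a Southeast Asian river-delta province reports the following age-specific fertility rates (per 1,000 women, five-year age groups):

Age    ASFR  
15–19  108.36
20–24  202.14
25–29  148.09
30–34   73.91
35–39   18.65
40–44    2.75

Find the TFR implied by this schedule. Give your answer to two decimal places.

Sum of ASFRs = 108.36 + 202.14 + 148.09 + 73.91 + 18.65 + 2.75 = 553.90
TFR = 5 × 553.90 / 1000 = 2.7695

2.77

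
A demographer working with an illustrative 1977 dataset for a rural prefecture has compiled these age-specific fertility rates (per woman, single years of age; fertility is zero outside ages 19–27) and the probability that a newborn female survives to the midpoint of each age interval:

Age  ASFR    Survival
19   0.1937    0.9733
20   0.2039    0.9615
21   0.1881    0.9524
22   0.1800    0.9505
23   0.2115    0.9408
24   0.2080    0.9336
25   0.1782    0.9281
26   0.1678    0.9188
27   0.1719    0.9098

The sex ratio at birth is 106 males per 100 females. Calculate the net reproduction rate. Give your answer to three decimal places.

Proportion female at birth = 100 / (100 + 106) = 0.48544.
Each age group contributes 1 × ASFR × survival:
  19: 1 × 0.1937 × 0.9733 = 0.18853
  20: 1 × 0.2039 × 0.9615 = 0.19605
  21: 1 × 0.1881 × 0.9524 = 0.17915
  22: 1 × 0.1800 × 0.9505 = 0.17109
  23: 1 × 0.2115 × 0.9408 = 0.19898
  24: 1 × 0.2080 × 0.9336 = 0.19419
  25: 1 × 0.1782 × 0.9281 = 0.16539
  26: 1 × 0.1678 × 0.9188 = 0.15417
  27: 1 × 0.1719 × 0.9098 = 0.15639
Sum = 1.60394
NRR = 0.48544 × 1.60394 = 0.77862
An NRR under 1 implies long-run decline under these rates.

0.779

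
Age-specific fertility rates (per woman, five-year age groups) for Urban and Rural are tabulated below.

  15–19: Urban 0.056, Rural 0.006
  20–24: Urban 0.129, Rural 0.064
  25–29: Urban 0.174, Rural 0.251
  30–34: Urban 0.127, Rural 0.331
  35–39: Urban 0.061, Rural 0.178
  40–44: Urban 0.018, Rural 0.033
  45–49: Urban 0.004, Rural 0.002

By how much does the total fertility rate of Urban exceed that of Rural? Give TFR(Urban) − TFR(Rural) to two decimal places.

Urban:
  Sum of ASFRs = 0.056 + 0.129 + 0.174 + 0.127 + 0.061 + 0.018 + 0.004 = 0.569
  TFR = 5 × 0.569 = 2.845
Rural:
  Sum of ASFRs = 0.006 + 0.064 + 0.251 + 0.331 + 0.178 + 0.033 + 0.002 = 0.865
  TFR = 5 × 0.865 = 4.325
Difference = 2.845 − 4.325 = -1.48

-1.48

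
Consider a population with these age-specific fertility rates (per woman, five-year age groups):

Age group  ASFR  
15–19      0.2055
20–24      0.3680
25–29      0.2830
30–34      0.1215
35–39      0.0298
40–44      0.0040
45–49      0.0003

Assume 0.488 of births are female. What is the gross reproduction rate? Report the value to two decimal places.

Proportion female at birth = 0.488.
Sum of ASFRs = 0.2055 + 0.3680 + 0.2830 + 0.1215 + 0.0298 + 0.0040 + 0.0003 = 1.0121
TFR = 5 × 1.0121 = 5.0605
GRR = 0.488 × 5.0605 = 2.46952

2.47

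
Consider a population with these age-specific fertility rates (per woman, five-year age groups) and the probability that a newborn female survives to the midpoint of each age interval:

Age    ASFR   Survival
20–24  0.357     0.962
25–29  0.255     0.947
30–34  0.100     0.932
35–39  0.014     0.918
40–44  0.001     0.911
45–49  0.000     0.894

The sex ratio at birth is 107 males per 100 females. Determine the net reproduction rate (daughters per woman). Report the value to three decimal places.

1.671

Proportion female at birth = 100 / (100 + 107) = 0.48309.
Per-age-group product (5 × ASFR × survival probability):
  20–24: 5 × 0.357 × 0.962 = 1.71717
  25–29: 5 × 0.255 × 0.947 = 1.20743
  30–34: 5 × 0.100 × 0.932 = 0.46600
  35–39: 5 × 0.014 × 0.918 = 0.06426
  40–44: 5 × 0.001 × 0.911 = 0.00456
  45–49: 5 × 0.000 × 0.894 = 0.00000
Sum = 3.45942
NRR = 0.48309 × 3.45942 = 1.67121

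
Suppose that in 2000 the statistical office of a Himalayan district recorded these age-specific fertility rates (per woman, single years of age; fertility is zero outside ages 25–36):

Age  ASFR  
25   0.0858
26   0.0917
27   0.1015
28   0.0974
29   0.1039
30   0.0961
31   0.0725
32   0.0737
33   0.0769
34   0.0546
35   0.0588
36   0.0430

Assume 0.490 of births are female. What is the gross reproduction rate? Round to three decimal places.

0.468

Proportion female at birth = 0.490.
Sum of ASFRs = 0.0858 + 0.0917 + 0.1015 + 0.0974 + 0.1039 + 0.0961 + 0.0725 + 0.0737 + 0.0769 + 0.0546 + 0.0588 + 0.0430 = 0.9559
TFR = 0.9559
GRR = 0.490 × 0.9559 = 0.46839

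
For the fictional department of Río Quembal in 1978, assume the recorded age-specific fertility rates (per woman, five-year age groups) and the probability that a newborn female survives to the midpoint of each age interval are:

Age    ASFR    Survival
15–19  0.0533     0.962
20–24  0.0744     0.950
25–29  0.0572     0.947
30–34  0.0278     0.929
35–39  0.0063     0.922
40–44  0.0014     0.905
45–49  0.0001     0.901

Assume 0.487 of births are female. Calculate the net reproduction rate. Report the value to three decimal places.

Proportion female at birth = 0.487.
Survival-weighted fertility by age (5·fₓ·Sₓ):
  15–19: 5 × 0.0533 × 0.962 = 0.25637
  20–24: 5 × 0.0744 × 0.950 = 0.35340
  25–29: 5 × 0.0572 × 0.947 = 0.27084
  30–34: 5 × 0.0278 × 0.929 = 0.12913
  35–39: 5 × 0.0063 × 0.922 = 0.02904
  40–44: 5 × 0.0014 × 0.905 = 0.00634
  45–49: 5 × 0.0001 × 0.901 = 0.00045
Sum = 1.04557
NRR = 0.487 × 1.04557 = 0.50919
NRR < 1, so the cohort does not fully replace itself.

0.509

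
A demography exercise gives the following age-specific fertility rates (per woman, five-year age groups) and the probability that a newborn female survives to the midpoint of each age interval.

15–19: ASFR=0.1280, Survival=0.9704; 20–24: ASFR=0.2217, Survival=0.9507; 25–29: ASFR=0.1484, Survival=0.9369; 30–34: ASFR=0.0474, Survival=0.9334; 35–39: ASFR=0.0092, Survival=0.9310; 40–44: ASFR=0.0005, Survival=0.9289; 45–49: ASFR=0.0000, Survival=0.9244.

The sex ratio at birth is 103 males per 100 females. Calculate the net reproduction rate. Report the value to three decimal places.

1.299

Proportion female at birth = 100 / (100 + 103) = 0.49261.
Weighting each age-specific rate by interval width and survival:
  15–19: 5 × 0.1280 × 0.9704 = 0.62106
  20–24: 5 × 0.2217 × 0.9507 = 1.05385
  25–29: 5 × 0.1484 × 0.9369 = 0.69518
  30–34: 5 × 0.0474 × 0.9334 = 0.22122
  35–39: 5 × 0.0092 × 0.9310 = 0.04283
  40–44: 5 × 0.0005 × 0.9289 = 0.00232
  45–49: 5 × 0.0000 × 0.9244 = 0.00000
Sum = 2.63646
NRR = 0.49261 × 2.63646 = 1.29875
NRR > 1, so each generation more than replaces itself.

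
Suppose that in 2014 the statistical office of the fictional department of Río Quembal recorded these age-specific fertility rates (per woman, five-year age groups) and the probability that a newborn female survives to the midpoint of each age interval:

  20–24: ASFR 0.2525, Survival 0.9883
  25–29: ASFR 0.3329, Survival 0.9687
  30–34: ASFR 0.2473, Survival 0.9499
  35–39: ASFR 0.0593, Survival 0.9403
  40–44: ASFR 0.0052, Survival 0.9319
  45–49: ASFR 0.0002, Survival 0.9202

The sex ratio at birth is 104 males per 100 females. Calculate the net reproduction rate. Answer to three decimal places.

Proportion female at birth = 100 / (100 + 104) = 0.49020.
Each age group contributes 5 × ASFR × survival:
  20–24: 5 × 0.2525 × 0.9883 = 1.24773
  25–29: 5 × 0.3329 × 0.9687 = 1.61240
  30–34: 5 × 0.2473 × 0.9499 = 1.17455
  35–39: 5 × 0.0593 × 0.9403 = 0.27880
  40–44: 5 × 0.0052 × 0.9319 = 0.02423
  45–49: 5 × 0.0002 × 0.9202 = 0.00092
Sum = 4.33863
NRR = 0.49020 × 4.33863 = 2.12680

2.127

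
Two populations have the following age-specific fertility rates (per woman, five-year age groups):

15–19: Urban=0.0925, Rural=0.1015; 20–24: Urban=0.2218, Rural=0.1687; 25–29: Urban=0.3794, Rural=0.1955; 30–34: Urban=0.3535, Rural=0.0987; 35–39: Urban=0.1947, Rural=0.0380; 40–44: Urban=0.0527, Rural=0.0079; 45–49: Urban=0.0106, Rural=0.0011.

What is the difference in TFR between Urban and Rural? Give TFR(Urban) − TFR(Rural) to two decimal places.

Urban:
  Sum of ASFRs = 0.0925 + 0.2218 + 0.3794 + 0.3535 + 0.1947 + 0.0527 + 0.0106 = 1.3052
  TFR = 5 × 1.3052 = 6.526
Rural:
  Sum of ASFRs = 0.1015 + 0.1687 + 0.1955 + 0.0987 + 0.0380 + 0.0079 + 0.0011 = 0.6114
  TFR = 5 × 0.6114 = 3.057
Difference = 6.526 − 3.057 = 3.469

3.47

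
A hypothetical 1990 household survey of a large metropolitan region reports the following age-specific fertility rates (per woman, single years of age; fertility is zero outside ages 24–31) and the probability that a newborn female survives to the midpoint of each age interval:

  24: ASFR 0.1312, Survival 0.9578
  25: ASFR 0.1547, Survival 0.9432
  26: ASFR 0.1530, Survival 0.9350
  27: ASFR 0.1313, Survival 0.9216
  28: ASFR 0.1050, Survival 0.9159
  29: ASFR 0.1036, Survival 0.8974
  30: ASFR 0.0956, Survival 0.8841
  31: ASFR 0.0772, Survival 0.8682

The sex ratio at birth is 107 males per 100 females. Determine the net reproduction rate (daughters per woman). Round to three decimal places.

Proportion female at birth = 100 / (100 + 107) = 0.48309.
Weighting each age-specific rate by interval width and survival:
  24: 1 × 0.1312 × 0.9578 = 0.12566
  25: 1 × 0.1547 × 0.9432 = 0.14591
  26: 1 × 0.1530 × 0.9350 = 0.14306
  27: 1 × 0.1313 × 0.9216 = 0.12101
  28: 1 × 0.1050 × 0.9159 = 0.09617
  29: 1 × 0.1036 × 0.8974 = 0.09297
  30: 1 × 0.0956 × 0.8841 = 0.08452
  31: 1 × 0.0772 × 0.8682 = 0.06703
Sum = 0.87633
NRR = 0.48309 × 0.87633 = 0.42335

0.423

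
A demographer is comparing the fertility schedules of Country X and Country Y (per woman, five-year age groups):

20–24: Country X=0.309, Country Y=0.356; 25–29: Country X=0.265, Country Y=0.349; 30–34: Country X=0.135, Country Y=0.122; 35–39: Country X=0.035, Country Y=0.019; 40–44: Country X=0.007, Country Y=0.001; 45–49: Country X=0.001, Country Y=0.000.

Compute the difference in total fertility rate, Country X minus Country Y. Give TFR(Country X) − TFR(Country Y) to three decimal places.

Country X:
  Sum of ASFRs = 0.309 + 0.265 + 0.135 + 0.035 + 0.007 + 0.001 = 0.752
  TFR = 5 × 0.752 = 3.76
Country Y:
  Sum of ASFRs = 0.356 + 0.349 + 0.122 + 0.019 + 0.001 + 0.000 = 0.847
  TFR = 5 × 0.847 = 4.235
Difference = 3.76 − 4.235 = -0.475

-0.475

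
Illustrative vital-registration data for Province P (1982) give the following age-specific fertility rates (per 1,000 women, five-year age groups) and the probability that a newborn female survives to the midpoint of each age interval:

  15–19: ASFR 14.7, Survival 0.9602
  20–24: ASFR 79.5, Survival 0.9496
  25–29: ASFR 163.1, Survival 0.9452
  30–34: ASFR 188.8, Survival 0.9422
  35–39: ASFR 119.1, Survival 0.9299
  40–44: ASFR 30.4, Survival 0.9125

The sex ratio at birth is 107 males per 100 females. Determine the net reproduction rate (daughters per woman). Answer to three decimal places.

Proportion female at birth = 100 / (100 + 107) = 0.48309.
Weighting each age-specific rate by interval width and survival:
  15–19: 5 × 14.7/1000 × 0.9602 = 0.07057
  20–24: 5 × 79.5/1000 × 0.9496 = 0.37747
  25–29: 5 × 163.1/1000 × 0.9452 = 0.77081
  30–34: 5 × 188.8/1000 × 0.9422 = 0.88944
  35–39: 5 × 119.1/1000 × 0.9299 = 0.55376
  40–44: 5 × 30.4/1000 × 0.9125 = 0.13870
Sum = 2.80075
NRR = 0.48309 × 2.80075 = 1.35301
With NRR above 1 the population is above replacement fertility.

1.353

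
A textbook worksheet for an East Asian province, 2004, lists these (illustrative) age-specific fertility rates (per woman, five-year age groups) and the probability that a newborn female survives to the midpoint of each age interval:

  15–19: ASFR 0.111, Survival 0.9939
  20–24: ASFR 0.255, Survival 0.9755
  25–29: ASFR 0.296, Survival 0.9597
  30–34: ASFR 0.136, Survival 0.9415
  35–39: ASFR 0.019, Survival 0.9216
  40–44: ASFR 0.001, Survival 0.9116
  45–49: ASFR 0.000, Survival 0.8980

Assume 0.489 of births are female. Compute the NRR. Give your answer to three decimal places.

Proportion female at birth = 0.489.
Weighting each age-specific rate by interval width and survival:
  15–19: 5 × 0.111 × 0.9939 = 0.55161
  20–24: 5 × 0.255 × 0.9755 = 1.24376
  25–29: 5 × 0.296 × 0.9597 = 1.42036
  30–34: 5 × 0.136 × 0.9415 = 0.64022
  35–39: 5 × 0.019 × 0.9216 = 0.08755
  40–44: 5 × 0.001 × 0.9116 = 0.00456
  45–49: 5 × 0.000 × 0.8980 = 0.00000
Sum = 3.94806
NRR = 0.489 × 3.94806 = 1.93060

1.931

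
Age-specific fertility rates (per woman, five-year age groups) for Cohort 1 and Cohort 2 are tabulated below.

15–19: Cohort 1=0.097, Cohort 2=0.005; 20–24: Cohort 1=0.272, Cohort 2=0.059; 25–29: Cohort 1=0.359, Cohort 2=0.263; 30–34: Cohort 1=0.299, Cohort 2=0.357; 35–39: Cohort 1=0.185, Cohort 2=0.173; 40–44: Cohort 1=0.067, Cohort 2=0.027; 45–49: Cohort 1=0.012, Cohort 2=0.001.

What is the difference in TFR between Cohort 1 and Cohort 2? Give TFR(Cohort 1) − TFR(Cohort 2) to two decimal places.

2.03

Cohort 1:
  Sum of ASFRs = 0.097 + 0.272 + 0.359 + 0.299 + 0.185 + 0.067 + 0.012 = 1.291
  TFR = 5 × 1.291 = 6.455
Cohort 2:
  Sum of ASFRs = 0.005 + 0.059 + 0.263 + 0.357 + 0.173 + 0.027 + 0.001 = 0.885
  TFR = 5 × 0.885 = 4.425
Difference = 6.455 − 4.425 = 2.03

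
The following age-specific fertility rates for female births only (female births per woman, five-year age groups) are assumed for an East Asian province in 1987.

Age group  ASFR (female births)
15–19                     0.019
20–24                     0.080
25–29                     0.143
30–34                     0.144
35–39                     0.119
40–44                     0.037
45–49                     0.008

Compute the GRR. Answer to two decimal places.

Sum of female ASFRs = 0.019 + 0.080 + 0.143 + 0.144 + 0.119 + 0.037 + 0.008 = 0.550
GRR = 5 × 0.550 = 2.75

2.75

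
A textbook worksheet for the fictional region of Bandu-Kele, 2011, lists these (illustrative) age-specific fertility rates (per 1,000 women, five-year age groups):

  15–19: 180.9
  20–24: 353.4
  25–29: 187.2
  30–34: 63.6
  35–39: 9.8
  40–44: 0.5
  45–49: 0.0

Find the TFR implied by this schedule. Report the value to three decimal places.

3.977

Sum of ASFRs = 180.9 + 353.4 + 187.2 + 63.6 + 9.8 + 0.5 + 0.0 = 795.4
TFR = 5 × 795.4 / 1000 = 3.977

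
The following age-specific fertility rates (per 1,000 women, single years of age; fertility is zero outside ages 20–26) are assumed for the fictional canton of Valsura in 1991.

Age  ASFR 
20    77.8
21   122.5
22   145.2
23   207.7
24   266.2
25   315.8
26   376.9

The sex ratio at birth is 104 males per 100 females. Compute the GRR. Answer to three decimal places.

0.741

Proportion female at birth = 100 / (100 + 104) = 0.49020.
Sum of ASFRs = 77.8 + 122.5 + 145.2 + 207.7 + 266.2 + 315.8 + 376.9 = 1512.1
TFR = 1512.1 / 1000 = 1.5121
GRR = 0.49020 × 1.5121 = 0.74123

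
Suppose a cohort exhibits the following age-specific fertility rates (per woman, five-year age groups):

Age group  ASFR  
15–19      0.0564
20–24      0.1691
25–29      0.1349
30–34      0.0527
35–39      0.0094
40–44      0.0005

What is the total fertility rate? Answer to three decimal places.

Sum of ASFRs = 0.0564 + 0.1691 + 0.1349 + 0.0527 + 0.0094 + 0.0005 = 0.4230
TFR = 5 × 0.4230 = 2.115

2.115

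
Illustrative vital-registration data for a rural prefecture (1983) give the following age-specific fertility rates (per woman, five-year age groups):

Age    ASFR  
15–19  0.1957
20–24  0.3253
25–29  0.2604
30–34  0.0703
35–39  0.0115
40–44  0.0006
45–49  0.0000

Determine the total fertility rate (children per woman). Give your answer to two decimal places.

Sum of ASFRs = 0.1957 + 0.3253 + 0.2604 + 0.0703 + 0.0115 + 0.0006 + 0.0000 = 0.8638
TFR = 5 × 0.8638 = 4.319

4.32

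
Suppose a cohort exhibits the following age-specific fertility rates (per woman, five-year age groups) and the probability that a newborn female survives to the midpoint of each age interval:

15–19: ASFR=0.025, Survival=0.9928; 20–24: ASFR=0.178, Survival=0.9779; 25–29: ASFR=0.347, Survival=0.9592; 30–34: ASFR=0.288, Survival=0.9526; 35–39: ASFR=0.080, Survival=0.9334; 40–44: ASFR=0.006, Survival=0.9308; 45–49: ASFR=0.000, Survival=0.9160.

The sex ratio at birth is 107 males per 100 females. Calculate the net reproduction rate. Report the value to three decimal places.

Proportion female at birth = 100 / (100 + 107) = 0.48309.
Survival-weighted fertility by age (5·fₓ·Sₓ):
  15–19: 5 × 0.025 × 0.9928 = 0.12410
  20–24: 5 × 0.178 × 0.9779 = 0.87033
  25–29: 5 × 0.347 × 0.9592 = 1.66421
  30–34: 5 × 0.288 × 0.9526 = 1.37174
  35–39: 5 × 0.080 × 0.9334 = 0.37336
  40–44: 5 × 0.006 × 0.9308 = 0.02792
  45–49: 5 × 0.000 × 0.9160 = 0.00000
Sum = 4.43166
NRR = 0.48309 × 4.43166 = 2.14089
An NRR exceeding 1 indicates intrinsic growth under these rates.

2.141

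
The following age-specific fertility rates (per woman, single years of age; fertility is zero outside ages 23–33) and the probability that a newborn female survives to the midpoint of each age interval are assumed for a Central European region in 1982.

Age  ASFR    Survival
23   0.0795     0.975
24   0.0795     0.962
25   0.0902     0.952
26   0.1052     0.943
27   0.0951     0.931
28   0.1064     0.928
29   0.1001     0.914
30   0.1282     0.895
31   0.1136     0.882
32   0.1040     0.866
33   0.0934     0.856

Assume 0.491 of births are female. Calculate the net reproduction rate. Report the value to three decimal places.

Proportion female at birth = 0.491.
Each age group contributes 1 × ASFR × survival:
  23: 1 × 0.0795 × 0.975 = 0.07751
  24: 1 × 0.0795 × 0.962 = 0.07648
  25: 1 × 0.0902 × 0.952 = 0.08587
  26: 1 × 0.1052 × 0.943 = 0.09920
  27: 1 × 0.0951 × 0.931 = 0.08854
  28: 1 × 0.1064 × 0.928 = 0.09874
  29: 1 × 0.1001 × 0.914 = 0.09149
  30: 1 × 0.1282 × 0.895 = 0.11474
  31: 1 × 0.1136 × 0.882 = 0.10020
  32: 1 × 0.1040 × 0.866 = 0.09006
  33: 1 × 0.0934 × 0.856 = 0.07995
Sum = 1.00278
NRR = 0.491 × 1.00278 = 0.49236

0.492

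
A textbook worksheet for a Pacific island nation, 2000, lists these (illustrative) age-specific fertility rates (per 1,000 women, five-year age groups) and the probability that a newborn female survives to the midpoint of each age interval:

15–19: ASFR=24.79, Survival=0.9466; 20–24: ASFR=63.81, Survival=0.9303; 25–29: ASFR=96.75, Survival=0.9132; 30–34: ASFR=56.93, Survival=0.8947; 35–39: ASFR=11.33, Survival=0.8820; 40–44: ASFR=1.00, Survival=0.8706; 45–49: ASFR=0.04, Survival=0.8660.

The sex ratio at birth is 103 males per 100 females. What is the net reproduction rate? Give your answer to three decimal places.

Proportion female at birth = 100 / (100 + 103) = 0.49261.
Each age group contributes 5 × ASFR × survival:
  15–19: 5 × 24.79/1000 × 0.9466 = 0.11733
  20–24: 5 × 63.81/1000 × 0.9303 = 0.29681
  25–29: 5 × 96.75/1000 × 0.9132 = 0.44176
  30–34: 5 × 56.93/1000 × 0.8947 = 0.25468
  35–39: 5 × 11.33/1000 × 0.8820 = 0.04997
  40–44: 5 × 1.00/1000 × 0.8706 = 0.00435
  45–49: 5 × 0.04/1000 × 0.8660 = 0.00017
Sum = 1.16507
NRR = 0.49261 × 1.16507 = 0.57393
NRR < 1, so the cohort does not fully replace itself.

0.574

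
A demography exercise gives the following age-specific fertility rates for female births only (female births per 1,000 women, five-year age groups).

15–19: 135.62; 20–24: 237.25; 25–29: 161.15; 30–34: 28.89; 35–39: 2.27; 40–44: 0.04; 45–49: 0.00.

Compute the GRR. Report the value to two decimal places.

2.83

Sum of female ASFRs = 135.62 + 237.25 + 161.15 + 28.89 + 2.27 + 0.04 + 0.00 = 565.22
GRR = 5 × 565.22 / 1000 = 2.8261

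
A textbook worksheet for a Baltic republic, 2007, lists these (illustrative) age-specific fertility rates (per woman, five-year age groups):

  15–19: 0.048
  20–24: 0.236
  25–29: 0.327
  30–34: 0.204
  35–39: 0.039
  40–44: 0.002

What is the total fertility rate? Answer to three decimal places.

Sum of ASFRs = 0.048 + 0.236 + 0.327 + 0.204 + 0.039 + 0.002 = 0.856
TFR = 5 × 0.856 = 4.28

4.280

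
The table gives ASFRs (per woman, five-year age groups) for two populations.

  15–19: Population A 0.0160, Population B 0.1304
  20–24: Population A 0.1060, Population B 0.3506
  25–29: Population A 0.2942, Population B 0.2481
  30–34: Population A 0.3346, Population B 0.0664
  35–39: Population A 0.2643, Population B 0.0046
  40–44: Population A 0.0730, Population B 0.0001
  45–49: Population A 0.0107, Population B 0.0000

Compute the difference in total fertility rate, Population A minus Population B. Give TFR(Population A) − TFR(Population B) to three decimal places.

1.493

Population A:
  Sum of ASFRs = 0.0160 + 0.1060 + 0.2942 + 0.3346 + 0.2643 + 0.0730 + 0.0107 = 1.0988
  TFR = 5 × 1.0988 = 5.494
Population B:
  Sum of ASFRs = 0.1304 + 0.3506 + 0.2481 + 0.0664 + 0.0046 + 0.0001 + 0.0000 = 0.8002
  TFR = 5 × 0.8002 = 4.001
Difference = 5.494 − 4.001 = 1.493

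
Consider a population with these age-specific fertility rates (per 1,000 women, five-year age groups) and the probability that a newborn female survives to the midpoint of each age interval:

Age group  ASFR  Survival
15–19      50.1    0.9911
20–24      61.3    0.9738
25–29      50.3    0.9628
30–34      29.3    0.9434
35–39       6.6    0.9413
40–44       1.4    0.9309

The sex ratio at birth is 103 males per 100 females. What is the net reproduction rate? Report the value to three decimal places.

Proportion female at birth = 100 / (100 + 103) = 0.49261.
Per-age-group product (5 × ASFR × survival probability):
  15–19: 5 × 50.1/1000 × 0.9911 = 0.24827
  20–24: 5 × 61.3/1000 × 0.9738 = 0.29847
  25–29: 5 × 50.3/1000 × 0.9628 = 0.24214
  30–34: 5 × 29.3/1000 × 0.9434 = 0.13821
  35–39: 5 × 6.6/1000 × 0.9413 = 0.03106
  40–44: 5 × 1.4/1000 × 0.9309 = 0.00652
Sum = 0.96467
NRR = 0.49261 × 0.96467 = 0.47521

0.475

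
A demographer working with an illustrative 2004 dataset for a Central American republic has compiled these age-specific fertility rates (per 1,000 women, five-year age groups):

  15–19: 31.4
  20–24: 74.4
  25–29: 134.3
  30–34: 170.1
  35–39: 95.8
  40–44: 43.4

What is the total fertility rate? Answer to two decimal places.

Sum of ASFRs = 31.4 + 74.4 + 134.3 + 170.1 + 95.8 + 43.4 = 549.4
TFR = 5 × 549.4 / 1000 = 2.747

2.75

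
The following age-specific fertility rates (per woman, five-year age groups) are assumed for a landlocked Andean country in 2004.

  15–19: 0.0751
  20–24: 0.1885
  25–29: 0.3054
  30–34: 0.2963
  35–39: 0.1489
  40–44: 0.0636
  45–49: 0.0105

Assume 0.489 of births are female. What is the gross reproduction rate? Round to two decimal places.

2.66

Proportion female at birth = 0.489.
Sum of ASFRs = 0.0751 + 0.1885 + 0.3054 + 0.2963 + 0.1489 + 0.0636 + 0.0105 = 1.0883
TFR = 5 × 1.0883 = 5.4415
GRR = 0.489 × 5.4415 = 2.66089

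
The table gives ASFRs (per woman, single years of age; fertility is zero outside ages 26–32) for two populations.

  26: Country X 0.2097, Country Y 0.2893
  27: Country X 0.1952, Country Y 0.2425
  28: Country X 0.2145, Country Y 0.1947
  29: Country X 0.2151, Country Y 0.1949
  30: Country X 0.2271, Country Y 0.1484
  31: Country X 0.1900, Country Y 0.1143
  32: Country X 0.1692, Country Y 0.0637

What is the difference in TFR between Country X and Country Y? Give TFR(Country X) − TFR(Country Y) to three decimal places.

Country X:
  Sum of ASFRs = 0.2097 + 0.1952 + 0.2145 + 0.2151 + 0.2271 + 0.1900 + 0.1692 = 1.4208
  TFR = 1.4208
Country Y:
  Sum of ASFRs = 0.2893 + 0.2425 + 0.1947 + 0.1949 + 0.1484 + 0.1143 + 0.0637 = 1.2478
  TFR = 1.2478
Difference = 1.4208 − 1.2478 = 0.173

0.173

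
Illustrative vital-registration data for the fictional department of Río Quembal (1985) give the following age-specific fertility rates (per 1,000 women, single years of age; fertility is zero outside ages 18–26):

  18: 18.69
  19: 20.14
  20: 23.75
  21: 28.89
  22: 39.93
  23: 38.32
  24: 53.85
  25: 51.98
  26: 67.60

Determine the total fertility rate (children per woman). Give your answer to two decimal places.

Sum of ASFRs = 18.69 + 20.14 + 23.75 + 28.89 + 39.93 + 38.32 + 53.85 + 51.98 + 67.60 = 343.15
TFR = 343.15 / 1000 = 0.34315

0.34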